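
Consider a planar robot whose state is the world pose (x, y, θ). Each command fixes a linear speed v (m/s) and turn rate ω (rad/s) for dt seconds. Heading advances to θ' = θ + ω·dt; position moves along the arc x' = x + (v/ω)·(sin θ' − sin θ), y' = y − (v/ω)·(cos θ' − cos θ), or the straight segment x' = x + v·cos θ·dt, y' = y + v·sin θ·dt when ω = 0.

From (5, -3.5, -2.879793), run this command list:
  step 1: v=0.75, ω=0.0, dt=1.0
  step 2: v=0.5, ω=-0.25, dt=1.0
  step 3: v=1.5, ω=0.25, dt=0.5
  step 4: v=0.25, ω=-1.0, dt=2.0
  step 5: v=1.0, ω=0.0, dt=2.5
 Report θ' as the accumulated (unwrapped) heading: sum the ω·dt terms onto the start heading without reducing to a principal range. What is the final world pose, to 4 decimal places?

(3.4812, -1.1041, -5.0048)

step 1: θ'=-2.8798 (straight) → pose (4.2756, -3.6941, -2.8798)
step 2: θ'=-3.1298 (R=-2.0000) → pose (3.7815, -3.7621, -3.1298)
step 3: θ'=-3.0048 (R=6.0000) → pose (3.0341, -3.8178, -3.0048)
step 4: θ'=-5.0048 (R=-0.2500) → pose (2.7606, -3.4980, -5.0048)
step 5: θ'=-5.0048 (straight) → pose (3.4812, -1.1041, -5.0048)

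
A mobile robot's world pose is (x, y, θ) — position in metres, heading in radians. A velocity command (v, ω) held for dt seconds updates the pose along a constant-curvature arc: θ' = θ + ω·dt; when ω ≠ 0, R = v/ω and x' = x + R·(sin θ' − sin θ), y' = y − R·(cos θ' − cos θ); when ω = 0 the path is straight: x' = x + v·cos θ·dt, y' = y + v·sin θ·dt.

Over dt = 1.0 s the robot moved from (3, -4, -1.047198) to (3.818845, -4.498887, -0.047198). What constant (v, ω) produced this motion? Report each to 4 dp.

Δθ = -0.047198 − -1.047198 = 1.000000
ω = Δθ/dt = 1.000000/1.0 = 1.0000
R = Δx/(sin θ' − sin θ) = 1.0000
v = R·ω = 1.0000·1.0000 = 1.0000

v = 1.0000, ω = 1.0000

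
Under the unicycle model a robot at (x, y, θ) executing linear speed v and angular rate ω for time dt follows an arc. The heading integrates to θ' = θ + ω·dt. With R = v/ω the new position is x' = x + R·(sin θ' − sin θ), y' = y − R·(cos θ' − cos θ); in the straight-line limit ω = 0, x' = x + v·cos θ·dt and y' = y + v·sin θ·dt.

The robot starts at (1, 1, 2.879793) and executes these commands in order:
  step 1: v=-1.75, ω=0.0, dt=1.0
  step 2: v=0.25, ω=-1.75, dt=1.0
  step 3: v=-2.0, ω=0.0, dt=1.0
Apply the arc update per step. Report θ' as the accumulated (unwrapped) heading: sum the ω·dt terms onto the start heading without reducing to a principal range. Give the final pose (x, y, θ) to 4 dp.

(1.7445, -1.0626, 1.1298)

step 1: θ'=2.8798 (straight) → pose (2.6904, 0.5471, 2.8798)
step 2: θ'=1.1298 (R=-0.1429) → pose (2.5982, 0.7460, 1.1298)
step 3: θ'=1.1298 (straight) → pose (1.7445, -1.0626, 1.1298)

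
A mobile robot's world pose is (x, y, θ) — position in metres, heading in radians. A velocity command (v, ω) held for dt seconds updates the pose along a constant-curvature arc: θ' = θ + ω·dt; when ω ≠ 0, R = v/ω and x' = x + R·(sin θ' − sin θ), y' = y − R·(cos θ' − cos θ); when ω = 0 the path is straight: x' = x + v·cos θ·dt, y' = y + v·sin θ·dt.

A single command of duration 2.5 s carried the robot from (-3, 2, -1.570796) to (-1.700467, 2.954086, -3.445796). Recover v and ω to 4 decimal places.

v = -0.7500, ω = -0.7500

Δθ = -3.445796 − -1.570796 = -1.875000
ω = Δθ/dt = -1.875000/2.5 = -0.7500
R = Δx/(sin θ' − sin θ) = 1.0000
v = R·ω = 1.0000·-0.7500 = -0.7500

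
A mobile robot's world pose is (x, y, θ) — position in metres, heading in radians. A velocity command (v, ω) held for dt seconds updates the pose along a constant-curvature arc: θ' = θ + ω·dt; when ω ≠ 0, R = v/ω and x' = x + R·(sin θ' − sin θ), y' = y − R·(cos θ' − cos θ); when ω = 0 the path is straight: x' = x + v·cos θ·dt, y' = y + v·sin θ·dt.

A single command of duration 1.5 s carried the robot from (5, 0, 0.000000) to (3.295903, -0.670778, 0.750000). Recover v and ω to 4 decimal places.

v = -1.2500, ω = 0.5000

Δθ = 0.750000 − 0.000000 = 0.750000
ω = Δθ/dt = 0.750000/1.5 = 0.5000
R = Δx/(sin θ' − sin θ) = -2.5000
v = R·ω = -2.5000·0.5000 = -1.2500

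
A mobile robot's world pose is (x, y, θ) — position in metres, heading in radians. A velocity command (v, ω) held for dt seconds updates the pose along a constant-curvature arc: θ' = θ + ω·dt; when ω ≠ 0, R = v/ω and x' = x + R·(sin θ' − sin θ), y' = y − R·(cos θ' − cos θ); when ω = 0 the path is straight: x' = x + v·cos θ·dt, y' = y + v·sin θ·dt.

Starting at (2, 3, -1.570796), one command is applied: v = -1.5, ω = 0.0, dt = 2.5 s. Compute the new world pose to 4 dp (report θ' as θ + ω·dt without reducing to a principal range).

(2.0000, 6.7500, -1.5708)

θ' = -1.5708 + 0.0·2.5 = -1.5708
ω = 0 → straight: x' = 2 + -1.5·cos(-1.5708)·2.5 = 2.0000
y' = 3 + -1.5·sin(-1.5708)·2.5 = 6.7500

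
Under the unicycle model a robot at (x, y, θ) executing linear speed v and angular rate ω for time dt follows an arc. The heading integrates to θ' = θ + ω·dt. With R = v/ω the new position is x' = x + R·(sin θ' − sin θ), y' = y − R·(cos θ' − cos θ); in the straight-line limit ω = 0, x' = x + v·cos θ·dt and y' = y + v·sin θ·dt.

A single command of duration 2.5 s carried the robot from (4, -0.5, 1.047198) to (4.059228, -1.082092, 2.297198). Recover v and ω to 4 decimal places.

v = -0.2500, ω = 0.5000

Δθ = 2.297198 − 1.047198 = 1.250000
ω = Δθ/dt = 1.250000/2.5 = 0.5000
R = −Δy/(cos θ' − cos θ) = -0.5000
v = R·ω = -0.5000·0.5000 = -0.2500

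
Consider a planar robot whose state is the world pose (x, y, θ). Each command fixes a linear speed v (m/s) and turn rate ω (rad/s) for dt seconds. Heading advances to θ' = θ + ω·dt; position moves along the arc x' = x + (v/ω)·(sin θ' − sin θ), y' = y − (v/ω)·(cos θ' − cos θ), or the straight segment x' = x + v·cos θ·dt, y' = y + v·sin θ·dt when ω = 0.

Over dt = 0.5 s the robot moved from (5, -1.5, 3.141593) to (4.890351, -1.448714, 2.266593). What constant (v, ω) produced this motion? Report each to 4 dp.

Δθ = 2.266593 − 3.141593 = -0.875000
ω = Δθ/dt = -0.875000/0.5 = -1.7500
R = Δx/(sin θ' − sin θ) = -0.1429
v = R·ω = -0.1429·-1.7500 = 0.2500

v = 0.2500, ω = -1.7500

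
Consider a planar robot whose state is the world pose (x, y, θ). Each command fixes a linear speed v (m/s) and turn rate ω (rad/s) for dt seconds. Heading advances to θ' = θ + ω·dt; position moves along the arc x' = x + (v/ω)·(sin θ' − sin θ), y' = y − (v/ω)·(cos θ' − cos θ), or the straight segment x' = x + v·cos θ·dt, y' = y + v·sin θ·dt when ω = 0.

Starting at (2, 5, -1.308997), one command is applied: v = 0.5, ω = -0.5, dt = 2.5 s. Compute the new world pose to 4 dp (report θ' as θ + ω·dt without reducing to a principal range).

θ' = -1.3090 + -0.5·2.5 = -2.5590
R = v/ω = 0.5/-0.5 = -1.0000
x' = 2 + -1.0000·(sin -2.5590 − sin -1.3090) = 1.5843
y' = 5 − -1.0000·(cos -2.5590 − cos -1.3090) = 3.9061

(1.5843, 3.9061, -2.5590)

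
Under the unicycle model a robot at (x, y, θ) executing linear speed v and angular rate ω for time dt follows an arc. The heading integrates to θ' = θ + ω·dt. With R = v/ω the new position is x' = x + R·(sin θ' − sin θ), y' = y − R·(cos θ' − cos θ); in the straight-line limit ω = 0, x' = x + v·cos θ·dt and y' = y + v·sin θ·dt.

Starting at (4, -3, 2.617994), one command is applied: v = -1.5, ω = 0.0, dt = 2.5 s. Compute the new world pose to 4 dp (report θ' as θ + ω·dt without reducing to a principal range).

θ' = 2.6180 + 0.0·2.5 = 2.6180
ω = 0 → straight: x' = 4 + -1.5·cos(2.6180)·2.5 = 7.2476
y' = -3 + -1.5·sin(2.6180)·2.5 = -4.8750

(7.2476, -4.8750, 2.6180)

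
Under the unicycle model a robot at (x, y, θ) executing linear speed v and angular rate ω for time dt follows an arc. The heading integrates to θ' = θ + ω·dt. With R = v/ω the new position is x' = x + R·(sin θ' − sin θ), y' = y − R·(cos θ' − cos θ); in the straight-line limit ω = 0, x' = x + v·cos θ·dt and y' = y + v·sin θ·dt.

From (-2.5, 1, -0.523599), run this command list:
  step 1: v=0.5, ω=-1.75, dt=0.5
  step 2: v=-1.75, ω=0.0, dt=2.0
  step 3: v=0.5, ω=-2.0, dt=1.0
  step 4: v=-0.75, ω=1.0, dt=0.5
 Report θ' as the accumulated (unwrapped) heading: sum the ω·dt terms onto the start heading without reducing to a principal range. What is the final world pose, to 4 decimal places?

step 1: θ'=-1.3986 (R=-0.2857) → pose (-2.3614, 0.8015, -1.3986)
step 2: θ'=-1.3986 (straight) → pose (-2.9611, 4.2498, -1.3986)
step 3: θ'=-3.3986 (R=-0.2500) → pose (-3.2709, 3.9651, -3.3986)
step 4: θ'=-2.8986 (R=-0.7500) → pose (-2.8998, 3.9625, -2.8986)

(-2.8998, 3.9625, -2.8986)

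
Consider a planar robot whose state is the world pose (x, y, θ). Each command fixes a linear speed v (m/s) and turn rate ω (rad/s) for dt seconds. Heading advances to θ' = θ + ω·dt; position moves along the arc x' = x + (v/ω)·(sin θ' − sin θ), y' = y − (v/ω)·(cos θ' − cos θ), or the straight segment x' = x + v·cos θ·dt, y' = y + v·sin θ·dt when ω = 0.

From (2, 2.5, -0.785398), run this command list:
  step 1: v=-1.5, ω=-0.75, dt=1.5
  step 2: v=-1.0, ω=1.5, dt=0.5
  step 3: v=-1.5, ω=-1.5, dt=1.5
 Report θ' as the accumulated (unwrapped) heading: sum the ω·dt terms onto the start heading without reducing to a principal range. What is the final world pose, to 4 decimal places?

(2.6937, 6.4316, -3.4104)

step 1: θ'=-1.9104 (R=2.0000) → pose (1.5284, 4.5804, -1.9104)
step 2: θ'=-1.1604 (R=-0.6667) → pose (1.5112, 5.0685, -1.1604)
step 3: θ'=-3.4104 (R=1.0000) → pose (2.6937, 6.4316, -3.4104)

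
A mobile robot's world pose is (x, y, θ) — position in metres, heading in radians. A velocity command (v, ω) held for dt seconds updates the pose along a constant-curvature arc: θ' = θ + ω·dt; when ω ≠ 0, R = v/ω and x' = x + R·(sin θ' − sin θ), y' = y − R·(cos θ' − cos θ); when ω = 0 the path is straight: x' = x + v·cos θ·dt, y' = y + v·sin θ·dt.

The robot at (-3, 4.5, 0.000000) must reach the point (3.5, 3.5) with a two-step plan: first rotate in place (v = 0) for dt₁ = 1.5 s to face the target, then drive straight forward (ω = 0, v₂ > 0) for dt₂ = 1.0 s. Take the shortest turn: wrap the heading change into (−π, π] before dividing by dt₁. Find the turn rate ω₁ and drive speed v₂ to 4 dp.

ω₁ = -0.1018, v₂ = 6.5765

heading to target = atan2(3.5−4.5, 3.5−-3) = -0.1526
Δθ = wrap(-0.1526 − 0.0000) = -0.1526; ω₁ = Δθ/dt₁ = -0.1018
distance = √((3.5−-3)² + (3.5−4.5)²) = 6.5765; v₂ = distance/dt₂ = 6.5765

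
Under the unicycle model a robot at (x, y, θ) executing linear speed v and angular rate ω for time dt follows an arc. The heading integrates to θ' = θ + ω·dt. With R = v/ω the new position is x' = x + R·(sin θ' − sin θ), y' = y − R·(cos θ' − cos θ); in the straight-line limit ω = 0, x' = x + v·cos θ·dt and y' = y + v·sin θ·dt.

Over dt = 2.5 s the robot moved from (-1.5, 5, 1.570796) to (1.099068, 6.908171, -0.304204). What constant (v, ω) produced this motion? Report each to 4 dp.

Δθ = -0.304204 − 1.570796 = -1.875000
ω = Δθ/dt = -1.875000/2.5 = -0.7500
R = Δx/(sin θ' − sin θ) = -2.0000
v = R·ω = -2.0000·-0.7500 = 1.5000

v = 1.5000, ω = -0.7500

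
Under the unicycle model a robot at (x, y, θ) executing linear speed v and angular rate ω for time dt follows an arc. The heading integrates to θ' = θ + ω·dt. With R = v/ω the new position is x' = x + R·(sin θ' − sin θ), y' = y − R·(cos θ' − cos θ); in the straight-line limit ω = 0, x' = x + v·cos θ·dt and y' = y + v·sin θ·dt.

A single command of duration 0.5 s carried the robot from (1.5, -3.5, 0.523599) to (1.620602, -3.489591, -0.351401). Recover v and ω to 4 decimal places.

Δθ = -0.351401 − 0.523599 = -0.875000
ω = Δθ/dt = -0.875000/0.5 = -1.7500
R = Δx/(sin θ' − sin θ) = -0.1429
v = R·ω = -0.1429·-1.7500 = 0.2500

v = 0.2500, ω = -1.7500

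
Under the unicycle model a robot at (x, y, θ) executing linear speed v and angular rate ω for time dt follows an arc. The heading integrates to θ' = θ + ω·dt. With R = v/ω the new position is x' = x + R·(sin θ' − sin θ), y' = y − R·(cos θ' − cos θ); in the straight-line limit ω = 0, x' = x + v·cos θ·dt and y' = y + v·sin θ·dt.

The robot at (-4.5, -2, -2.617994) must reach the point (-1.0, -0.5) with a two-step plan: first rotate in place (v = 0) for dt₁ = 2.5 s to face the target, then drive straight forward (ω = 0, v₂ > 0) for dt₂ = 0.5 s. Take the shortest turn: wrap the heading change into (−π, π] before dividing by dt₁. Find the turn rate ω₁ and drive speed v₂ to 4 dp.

heading to target = atan2(-0.5−-2, -1−-4.5) = 0.4049
Δθ = wrap(0.4049 − -2.6180) = 3.0229; ω₁ = Δθ/dt₁ = 1.2092
distance = √((-1−-4.5)² + (-0.5−-2)²) = 3.8079; v₂ = distance/dt₂ = 7.6158

ω₁ = 1.2092, v₂ = 7.6158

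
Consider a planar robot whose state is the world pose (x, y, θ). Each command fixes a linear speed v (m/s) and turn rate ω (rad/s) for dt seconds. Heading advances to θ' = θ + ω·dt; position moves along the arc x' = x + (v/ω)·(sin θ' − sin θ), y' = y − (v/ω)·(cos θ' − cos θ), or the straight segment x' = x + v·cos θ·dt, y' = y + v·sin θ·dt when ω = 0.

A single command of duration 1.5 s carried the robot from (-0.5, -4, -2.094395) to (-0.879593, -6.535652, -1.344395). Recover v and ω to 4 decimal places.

v = 1.7500, ω = 0.5000

Δθ = -1.344395 − -2.094395 = 0.750000
ω = Δθ/dt = 0.750000/1.5 = 0.5000
R = −Δy/(cos θ' − cos θ) = 3.5000
v = R·ω = 3.5000·0.5000 = 1.7500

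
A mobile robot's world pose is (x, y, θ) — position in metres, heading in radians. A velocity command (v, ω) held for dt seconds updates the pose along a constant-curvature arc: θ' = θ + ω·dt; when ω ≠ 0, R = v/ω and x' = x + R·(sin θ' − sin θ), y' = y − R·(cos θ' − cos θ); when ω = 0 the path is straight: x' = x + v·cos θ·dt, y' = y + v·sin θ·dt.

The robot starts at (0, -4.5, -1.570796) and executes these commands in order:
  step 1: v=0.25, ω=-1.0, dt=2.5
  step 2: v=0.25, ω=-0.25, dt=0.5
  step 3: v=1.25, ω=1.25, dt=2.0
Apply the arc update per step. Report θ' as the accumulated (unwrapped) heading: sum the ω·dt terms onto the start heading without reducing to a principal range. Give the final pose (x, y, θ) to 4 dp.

(-2.3804, -4.9143, -1.6958)

step 1: θ'=-4.0708 (R=-0.2500) → pose (-0.4503, -4.6496, -4.0708)
step 2: θ'=-4.1958 (R=-1.0000) → pose (-0.5186, -4.5451, -4.1958)
step 3: θ'=-1.6958 (R=1.0000) → pose (-2.3804, -4.9143, -1.6958)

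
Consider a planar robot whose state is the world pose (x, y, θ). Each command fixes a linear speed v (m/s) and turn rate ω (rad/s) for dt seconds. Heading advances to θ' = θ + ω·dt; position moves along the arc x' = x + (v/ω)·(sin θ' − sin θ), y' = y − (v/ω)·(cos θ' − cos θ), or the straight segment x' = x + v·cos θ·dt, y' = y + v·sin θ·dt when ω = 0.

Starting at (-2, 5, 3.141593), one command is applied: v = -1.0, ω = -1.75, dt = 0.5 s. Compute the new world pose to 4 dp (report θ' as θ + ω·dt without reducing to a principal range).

θ' = 3.1416 + -1.75·0.5 = 2.2666
R = v/ω = -1.0/-1.75 = 0.5714
x' = -2 + 0.5714·(sin 2.2666 − sin 3.1416) = -1.5614
y' = 5 − 0.5714·(cos 2.2666 − cos 3.1416) = 4.7949

(-1.5614, 4.7949, 2.2666)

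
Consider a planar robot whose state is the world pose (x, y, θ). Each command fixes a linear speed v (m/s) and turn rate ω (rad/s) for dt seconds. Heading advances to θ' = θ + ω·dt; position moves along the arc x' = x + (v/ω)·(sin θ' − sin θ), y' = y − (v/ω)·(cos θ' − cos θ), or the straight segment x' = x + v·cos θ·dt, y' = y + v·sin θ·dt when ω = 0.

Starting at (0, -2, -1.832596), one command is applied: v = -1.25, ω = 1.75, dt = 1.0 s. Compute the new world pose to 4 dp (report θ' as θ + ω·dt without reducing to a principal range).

θ' = -1.8326 + 1.75·1.0 = -0.0826
R = v/ω = -1.25/1.75 = -0.7143
x' = 0 + -0.7143·(sin -0.0826 − sin -1.8326) = -0.6310
y' = -2 − -0.7143·(cos -0.0826 − cos -1.8326) = -1.1033

(-0.6310, -1.1033, -0.0826)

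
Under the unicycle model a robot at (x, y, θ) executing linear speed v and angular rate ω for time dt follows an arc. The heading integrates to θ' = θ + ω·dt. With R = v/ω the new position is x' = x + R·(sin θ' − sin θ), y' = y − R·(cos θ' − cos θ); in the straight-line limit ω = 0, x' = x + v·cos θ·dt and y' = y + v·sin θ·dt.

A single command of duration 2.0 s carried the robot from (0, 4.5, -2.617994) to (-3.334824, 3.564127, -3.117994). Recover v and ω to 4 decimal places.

Δθ = -3.117994 − -2.617994 = -0.500000
ω = Δθ/dt = -0.500000/2.0 = -0.2500
R = Δx/(sin θ' − sin θ) = -7.0000
v = R·ω = -7.0000·-0.2500 = 1.7500

v = 1.7500, ω = -0.2500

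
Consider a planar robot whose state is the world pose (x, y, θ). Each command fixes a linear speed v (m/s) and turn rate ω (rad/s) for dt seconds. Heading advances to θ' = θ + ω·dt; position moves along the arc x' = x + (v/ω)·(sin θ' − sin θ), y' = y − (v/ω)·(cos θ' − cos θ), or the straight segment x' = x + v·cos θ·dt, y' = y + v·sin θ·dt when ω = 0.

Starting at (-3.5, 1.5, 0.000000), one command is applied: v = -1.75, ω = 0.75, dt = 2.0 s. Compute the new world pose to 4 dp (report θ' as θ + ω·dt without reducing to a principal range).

(-5.8275, -0.6683, 1.5000)

θ' = 0.0000 + 0.75·2.0 = 1.5000
R = v/ω = -1.75/0.75 = -2.3333
x' = -3.5 + -2.3333·(sin 1.5000 − sin 0.0000) = -5.8275
y' = 1.5 − -2.3333·(cos 1.5000 − cos 0.0000) = -0.6683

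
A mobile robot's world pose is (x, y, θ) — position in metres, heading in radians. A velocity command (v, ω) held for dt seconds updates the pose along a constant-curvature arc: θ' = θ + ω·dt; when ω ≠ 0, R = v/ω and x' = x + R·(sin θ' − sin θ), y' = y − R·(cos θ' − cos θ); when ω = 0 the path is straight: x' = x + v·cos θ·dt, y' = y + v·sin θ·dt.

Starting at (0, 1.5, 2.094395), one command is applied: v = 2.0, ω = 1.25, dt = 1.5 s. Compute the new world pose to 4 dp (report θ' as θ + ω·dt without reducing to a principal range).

(-2.5640, 1.7824, 3.9694)

θ' = 2.0944 + 1.25·1.5 = 3.9694
R = v/ω = 2.0/1.25 = 1.6000
x' = 0 + 1.6000·(sin 3.9694 − sin 2.0944) = -2.5640
y' = 1.5 − 1.6000·(cos 3.9694 − cos 2.0944) = 1.7824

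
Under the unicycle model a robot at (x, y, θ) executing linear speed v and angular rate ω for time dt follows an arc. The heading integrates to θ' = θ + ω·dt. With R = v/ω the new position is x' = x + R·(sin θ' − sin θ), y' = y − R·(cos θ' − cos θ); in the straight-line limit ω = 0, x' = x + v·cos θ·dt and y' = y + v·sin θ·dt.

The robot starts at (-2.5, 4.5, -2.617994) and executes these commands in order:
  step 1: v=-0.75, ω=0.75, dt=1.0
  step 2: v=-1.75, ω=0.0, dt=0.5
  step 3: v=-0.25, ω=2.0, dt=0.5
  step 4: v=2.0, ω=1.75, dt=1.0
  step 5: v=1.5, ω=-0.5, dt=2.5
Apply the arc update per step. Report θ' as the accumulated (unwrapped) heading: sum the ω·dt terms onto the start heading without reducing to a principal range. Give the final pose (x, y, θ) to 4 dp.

(3.3379, 6.9319, -0.3680)

step 1: θ'=-1.8680 (R=-1.0000) → pose (-2.0438, 5.0732, -1.8680)
step 2: θ'=-1.8680 (straight) → pose (-1.7876, 5.9098, -1.8680)
step 3: θ'=-0.8680 (R=-0.1250) → pose (-1.8117, 6.0272, -0.8680)
step 4: θ'=0.8820 (R=1.1429) → pose (-0.0574, 6.0395, 0.8820)
step 5: θ'=-0.3680 (R=-3.0000) → pose (3.3379, 6.9319, -0.3680)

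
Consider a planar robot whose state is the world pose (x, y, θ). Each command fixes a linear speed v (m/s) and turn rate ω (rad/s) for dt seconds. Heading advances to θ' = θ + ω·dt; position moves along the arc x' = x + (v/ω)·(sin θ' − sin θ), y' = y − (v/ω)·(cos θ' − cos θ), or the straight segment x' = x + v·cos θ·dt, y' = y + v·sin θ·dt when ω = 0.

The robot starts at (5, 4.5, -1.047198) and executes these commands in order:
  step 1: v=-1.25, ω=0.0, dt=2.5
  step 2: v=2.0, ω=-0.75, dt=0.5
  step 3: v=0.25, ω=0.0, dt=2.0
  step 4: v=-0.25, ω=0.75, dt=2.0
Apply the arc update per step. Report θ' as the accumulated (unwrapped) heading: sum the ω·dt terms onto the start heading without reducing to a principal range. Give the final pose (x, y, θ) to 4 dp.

(3.4838, 6.0563, 0.0778)

step 1: θ'=-1.0472 (straight) → pose (3.4375, 7.2063, -1.0472)
step 2: θ'=-1.4222 (R=-2.6667) → pose (3.7654, 6.2678, -1.4222)
step 3: θ'=-1.4222 (straight) → pose (3.8394, 5.7733, -1.4222)
step 4: θ'=0.0778 (R=-0.3333) → pose (3.4838, 6.0563, 0.0778)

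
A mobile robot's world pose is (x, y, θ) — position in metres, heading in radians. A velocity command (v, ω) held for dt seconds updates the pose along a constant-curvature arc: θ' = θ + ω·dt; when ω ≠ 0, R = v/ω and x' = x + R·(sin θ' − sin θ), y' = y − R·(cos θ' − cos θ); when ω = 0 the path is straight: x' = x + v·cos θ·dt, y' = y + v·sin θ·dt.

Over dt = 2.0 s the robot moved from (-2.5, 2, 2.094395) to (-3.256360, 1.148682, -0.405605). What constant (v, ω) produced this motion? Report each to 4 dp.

v = -0.7500, ω = -1.2500

Δθ = -0.405605 − 2.094395 = -2.500000
ω = Δθ/dt = -2.500000/2.0 = -1.2500
R = −Δy/(cos θ' − cos θ) = 0.6000
v = R·ω = 0.6000·-1.2500 = -0.7500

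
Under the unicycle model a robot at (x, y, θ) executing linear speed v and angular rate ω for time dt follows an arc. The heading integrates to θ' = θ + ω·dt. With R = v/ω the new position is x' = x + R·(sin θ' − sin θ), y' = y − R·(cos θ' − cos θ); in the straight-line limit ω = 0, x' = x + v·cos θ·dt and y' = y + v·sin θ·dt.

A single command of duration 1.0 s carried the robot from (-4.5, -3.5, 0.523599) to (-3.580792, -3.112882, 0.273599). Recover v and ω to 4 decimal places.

v = 1.0000, ω = -0.2500

Δθ = 0.273599 − 0.523599 = -0.250000
ω = Δθ/dt = -0.250000/1.0 = -0.2500
R = Δx/(sin θ' − sin θ) = -4.0000
v = R·ω = -4.0000·-0.2500 = 1.0000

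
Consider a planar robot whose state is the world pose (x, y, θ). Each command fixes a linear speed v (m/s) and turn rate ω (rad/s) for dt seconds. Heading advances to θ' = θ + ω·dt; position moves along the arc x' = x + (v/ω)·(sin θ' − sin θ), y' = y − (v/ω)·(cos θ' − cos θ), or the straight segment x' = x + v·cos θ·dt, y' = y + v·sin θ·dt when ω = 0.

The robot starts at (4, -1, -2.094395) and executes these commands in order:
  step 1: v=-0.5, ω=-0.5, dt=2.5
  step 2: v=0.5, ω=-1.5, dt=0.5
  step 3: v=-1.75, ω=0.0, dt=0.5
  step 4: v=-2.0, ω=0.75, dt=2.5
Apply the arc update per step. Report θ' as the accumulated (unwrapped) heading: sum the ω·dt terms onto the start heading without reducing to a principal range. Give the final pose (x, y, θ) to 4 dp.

(9.6685, -1.1661, -2.2194)

step 1: θ'=-3.3444 (R=1.0000) → pose (5.0674, -0.5205, -3.3444)
step 2: θ'=-4.0944 (R=-0.3333) → pose (4.8629, -0.3871, -4.0944)
step 3: θ'=-4.0944 (straight) → pose (5.3699, -1.1003, -4.0944)
step 4: θ'=-2.2194 (R=-2.6667) → pose (9.6685, -1.1661, -2.2194)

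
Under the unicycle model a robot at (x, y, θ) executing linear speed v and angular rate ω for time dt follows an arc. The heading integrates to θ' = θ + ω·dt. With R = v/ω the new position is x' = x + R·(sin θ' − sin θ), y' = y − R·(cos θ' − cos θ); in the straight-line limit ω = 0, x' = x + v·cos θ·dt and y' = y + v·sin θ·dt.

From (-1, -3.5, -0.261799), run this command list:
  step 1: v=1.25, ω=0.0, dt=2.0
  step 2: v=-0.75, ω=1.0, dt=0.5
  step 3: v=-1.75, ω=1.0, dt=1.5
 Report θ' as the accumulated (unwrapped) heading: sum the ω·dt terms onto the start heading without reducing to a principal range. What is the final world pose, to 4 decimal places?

step 1: θ'=-0.2618 (straight) → pose (1.4148, -4.1470, -0.2618)
step 2: θ'=0.2382 (R=-0.7500) → pose (1.0437, -4.1427, 0.2382)
step 3: θ'=1.7382 (R=-1.7500) → pose (-0.2689, -6.1348, 1.7382)

(-0.2689, -6.1348, 1.7382)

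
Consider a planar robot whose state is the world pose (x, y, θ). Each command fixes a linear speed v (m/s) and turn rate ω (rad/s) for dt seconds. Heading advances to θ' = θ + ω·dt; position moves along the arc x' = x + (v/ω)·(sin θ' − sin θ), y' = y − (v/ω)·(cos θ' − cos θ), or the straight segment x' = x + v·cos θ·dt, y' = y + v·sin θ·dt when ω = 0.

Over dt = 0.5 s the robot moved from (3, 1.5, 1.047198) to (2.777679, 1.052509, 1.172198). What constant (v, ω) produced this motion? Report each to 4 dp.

Δθ = 1.172198 − 1.047198 = 0.125000
ω = Δθ/dt = 0.125000/0.5 = 0.2500
R = −Δy/(cos θ' − cos θ) = -4.0000
v = R·ω = -4.0000·0.2500 = -1.0000

v = -1.0000, ω = 0.2500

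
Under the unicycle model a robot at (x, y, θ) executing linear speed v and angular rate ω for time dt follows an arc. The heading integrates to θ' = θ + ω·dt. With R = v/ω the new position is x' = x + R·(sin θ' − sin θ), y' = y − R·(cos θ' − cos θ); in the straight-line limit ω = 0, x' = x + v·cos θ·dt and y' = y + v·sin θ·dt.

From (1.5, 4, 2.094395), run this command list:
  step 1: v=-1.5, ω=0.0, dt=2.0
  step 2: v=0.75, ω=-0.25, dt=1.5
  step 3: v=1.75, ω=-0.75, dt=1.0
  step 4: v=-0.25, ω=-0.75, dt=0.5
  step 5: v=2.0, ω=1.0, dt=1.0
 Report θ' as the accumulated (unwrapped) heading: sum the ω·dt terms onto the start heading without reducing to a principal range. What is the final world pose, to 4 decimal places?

step 1: θ'=2.0944 (straight) → pose (3.0000, 1.4019, 2.0944)
step 2: θ'=1.7194 (R=-3.0000) → pose (2.6311, 2.4578, 1.7194)
step 3: θ'=0.9694 (R=-2.3333) → pose (3.0148, 4.1234, 0.9694)
step 4: θ'=0.5944 (R=0.3333) → pose (2.9266, 4.0359, 0.5944)
step 5: θ'=1.5944 (R=2.0000) → pose (3.8061, 5.7400, 1.5944)

(3.8061, 5.7400, 1.5944)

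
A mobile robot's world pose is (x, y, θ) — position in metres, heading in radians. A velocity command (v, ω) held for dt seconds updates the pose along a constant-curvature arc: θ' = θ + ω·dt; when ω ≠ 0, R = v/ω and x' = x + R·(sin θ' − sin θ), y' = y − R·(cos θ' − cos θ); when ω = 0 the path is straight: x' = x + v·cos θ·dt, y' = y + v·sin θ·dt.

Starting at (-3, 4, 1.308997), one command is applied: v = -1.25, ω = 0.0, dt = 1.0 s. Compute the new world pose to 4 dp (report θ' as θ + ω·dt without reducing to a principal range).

θ' = 1.3090 + 0.0·1.0 = 1.3090
ω = 0 → straight: x' = -3 + -1.25·cos(1.3090)·1.0 = -3.3235
y' = 4 + -1.25·sin(1.3090)·1.0 = 2.7926

(-3.3235, 2.7926, 1.3090)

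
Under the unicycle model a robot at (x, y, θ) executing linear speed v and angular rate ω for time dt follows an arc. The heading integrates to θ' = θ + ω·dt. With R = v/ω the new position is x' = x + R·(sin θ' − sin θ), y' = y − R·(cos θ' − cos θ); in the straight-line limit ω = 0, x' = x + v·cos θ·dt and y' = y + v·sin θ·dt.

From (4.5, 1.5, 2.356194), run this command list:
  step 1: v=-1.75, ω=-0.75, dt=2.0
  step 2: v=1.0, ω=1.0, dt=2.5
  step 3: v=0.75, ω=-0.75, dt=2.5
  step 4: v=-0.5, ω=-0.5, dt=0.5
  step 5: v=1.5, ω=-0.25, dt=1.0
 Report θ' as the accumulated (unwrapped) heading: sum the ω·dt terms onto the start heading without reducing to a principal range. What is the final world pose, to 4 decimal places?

(3.0526, 2.1138, 0.9812)

step 1: θ'=0.8562 (R=2.3333) → pose (4.6126, -1.6790, 0.8562)
step 2: θ'=3.3562 (R=1.0000) → pose (3.6443, -0.0466, 3.3562)
step 3: θ'=1.4812 (R=-1.0000) → pose (2.4353, 1.0199, 1.4812)
step 4: θ'=1.2312 (R=1.0000) → pose (2.3822, 0.7763, 1.2312)
step 5: θ'=0.9812 (R=-6.0000) → pose (3.0526, 2.1138, 0.9812)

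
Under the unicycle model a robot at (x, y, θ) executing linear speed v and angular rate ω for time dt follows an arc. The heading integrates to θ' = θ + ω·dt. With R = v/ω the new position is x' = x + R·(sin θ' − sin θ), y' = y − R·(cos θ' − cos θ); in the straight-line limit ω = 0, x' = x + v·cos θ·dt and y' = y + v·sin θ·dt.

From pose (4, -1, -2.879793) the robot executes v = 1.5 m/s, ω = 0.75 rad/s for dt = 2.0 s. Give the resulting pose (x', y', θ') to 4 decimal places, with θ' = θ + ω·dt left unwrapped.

(2.5540, -3.3115, -1.3798)

θ' = -2.8798 + 0.75·2.0 = -1.3798
R = v/ω = 1.5/0.75 = 2.0000
x' = 4 + 2.0000·(sin -1.3798 − sin -2.8798) = 2.5540
y' = -1 − 2.0000·(cos -1.3798 − cos -2.8798) = -3.3115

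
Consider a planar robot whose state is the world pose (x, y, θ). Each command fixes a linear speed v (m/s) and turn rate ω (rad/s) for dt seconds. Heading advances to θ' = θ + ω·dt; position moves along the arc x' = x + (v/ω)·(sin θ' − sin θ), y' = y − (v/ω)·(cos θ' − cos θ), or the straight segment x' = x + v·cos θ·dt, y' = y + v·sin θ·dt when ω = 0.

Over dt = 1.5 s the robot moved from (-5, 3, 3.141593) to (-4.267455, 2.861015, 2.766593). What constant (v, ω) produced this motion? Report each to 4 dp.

Δθ = 2.766593 − 3.141593 = -0.375000
ω = Δθ/dt = -0.375000/1.5 = -0.2500
R = Δx/(sin θ' − sin θ) = 2.0000
v = R·ω = 2.0000·-0.2500 = -0.5000

v = -0.5000, ω = -0.2500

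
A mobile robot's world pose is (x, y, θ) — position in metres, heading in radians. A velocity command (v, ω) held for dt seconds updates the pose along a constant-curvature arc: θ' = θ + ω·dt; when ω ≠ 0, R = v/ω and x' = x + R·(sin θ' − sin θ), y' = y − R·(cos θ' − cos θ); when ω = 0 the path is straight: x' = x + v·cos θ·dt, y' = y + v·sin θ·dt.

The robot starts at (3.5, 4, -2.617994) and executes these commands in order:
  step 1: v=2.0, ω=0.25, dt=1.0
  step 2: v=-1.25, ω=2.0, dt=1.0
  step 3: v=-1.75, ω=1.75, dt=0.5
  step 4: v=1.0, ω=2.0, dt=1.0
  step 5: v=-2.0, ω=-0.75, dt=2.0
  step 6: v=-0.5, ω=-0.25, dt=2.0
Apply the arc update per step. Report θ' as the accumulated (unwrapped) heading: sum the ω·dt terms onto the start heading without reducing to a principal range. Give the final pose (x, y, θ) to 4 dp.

(0.8605, 0.3540, 0.5070)

step 1: θ'=-2.3680 (R=8.0000) → pose (1.9103, 2.7950, -2.3680)
step 2: θ'=-0.3680 (R=-0.6250) → pose (1.6984, 3.8253, -0.3680)
step 3: θ'=0.5070 (R=-1.0000) → pose (0.8531, 3.7664, 0.5070)
step 4: θ'=2.5070 (R=0.5000) → pose (0.9068, 4.6062, 2.5070)
step 5: θ'=1.0070 (R=2.6667) → pose (1.5798, 1.0336, 1.0070)
step 6: θ'=0.5070 (R=2.0000) → pose (0.8605, 0.3540, 0.5070)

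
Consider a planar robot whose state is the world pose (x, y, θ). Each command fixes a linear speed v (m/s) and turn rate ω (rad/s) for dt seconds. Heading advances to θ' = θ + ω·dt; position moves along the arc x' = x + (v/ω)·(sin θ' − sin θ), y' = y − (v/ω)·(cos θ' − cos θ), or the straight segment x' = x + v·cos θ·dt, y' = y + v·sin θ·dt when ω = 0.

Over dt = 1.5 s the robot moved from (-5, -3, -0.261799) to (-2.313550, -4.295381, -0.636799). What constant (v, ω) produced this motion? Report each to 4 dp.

v = 2.0000, ω = -0.2500

Δθ = -0.636799 − -0.261799 = -0.375000
ω = Δθ/dt = -0.375000/1.5 = -0.2500
R = Δx/(sin θ' − sin θ) = -8.0000
v = R·ω = -8.0000·-0.2500 = 2.0000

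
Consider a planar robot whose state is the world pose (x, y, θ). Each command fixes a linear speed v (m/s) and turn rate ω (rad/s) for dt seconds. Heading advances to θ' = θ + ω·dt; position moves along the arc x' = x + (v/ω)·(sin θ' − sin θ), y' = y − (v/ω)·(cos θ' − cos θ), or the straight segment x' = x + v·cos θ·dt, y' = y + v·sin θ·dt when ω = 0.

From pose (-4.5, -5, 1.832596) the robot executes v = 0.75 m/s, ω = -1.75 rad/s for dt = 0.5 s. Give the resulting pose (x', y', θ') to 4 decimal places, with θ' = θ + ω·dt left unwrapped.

θ' = 1.8326 + -1.75·0.5 = 0.9576
R = v/ω = 0.75/-1.75 = -0.4286
x' = -4.5 + -0.4286·(sin 0.9576 − sin 1.8326) = -4.4365
y' = -5 − -0.4286·(cos 0.9576 − cos 1.8326) = -4.6424

(-4.4365, -4.6424, 0.9576)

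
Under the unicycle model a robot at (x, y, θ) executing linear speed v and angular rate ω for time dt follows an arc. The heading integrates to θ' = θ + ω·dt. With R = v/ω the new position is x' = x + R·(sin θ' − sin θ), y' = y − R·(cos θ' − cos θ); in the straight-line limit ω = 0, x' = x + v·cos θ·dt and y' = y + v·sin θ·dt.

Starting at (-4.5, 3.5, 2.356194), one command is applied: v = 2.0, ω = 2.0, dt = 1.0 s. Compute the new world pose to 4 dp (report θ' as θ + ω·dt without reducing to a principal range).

θ' = 2.3562 + 2.0·1.0 = 4.3562
R = v/ω = 2.0/2.0 = 1.0000
x' = -4.5 + 1.0000·(sin 4.3562 − sin 2.3562) = -6.1443
y' = 3.5 − 1.0000·(cos 4.3562 − cos 2.3562) = 3.1416

(-6.1443, 3.1416, 4.3562)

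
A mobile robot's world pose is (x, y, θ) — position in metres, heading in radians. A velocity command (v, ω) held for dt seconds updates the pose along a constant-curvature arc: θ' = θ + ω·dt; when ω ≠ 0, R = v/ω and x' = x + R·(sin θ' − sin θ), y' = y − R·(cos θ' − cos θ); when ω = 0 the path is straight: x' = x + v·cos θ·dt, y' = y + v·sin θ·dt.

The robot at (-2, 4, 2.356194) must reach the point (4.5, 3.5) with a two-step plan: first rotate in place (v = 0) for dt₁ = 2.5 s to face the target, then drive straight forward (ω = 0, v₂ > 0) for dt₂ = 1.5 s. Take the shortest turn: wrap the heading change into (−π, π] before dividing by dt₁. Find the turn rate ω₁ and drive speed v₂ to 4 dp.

ω₁ = -0.9732, v₂ = 4.3461

heading to target = atan2(3.5−4, 4.5−-2) = -0.0768
Δθ = wrap(-0.0768 − 2.3562) = -2.4330; ω₁ = Δθ/dt₁ = -0.9732
distance = √((4.5−-2)² + (3.5−4)²) = 6.5192; v₂ = distance/dt₂ = 4.3461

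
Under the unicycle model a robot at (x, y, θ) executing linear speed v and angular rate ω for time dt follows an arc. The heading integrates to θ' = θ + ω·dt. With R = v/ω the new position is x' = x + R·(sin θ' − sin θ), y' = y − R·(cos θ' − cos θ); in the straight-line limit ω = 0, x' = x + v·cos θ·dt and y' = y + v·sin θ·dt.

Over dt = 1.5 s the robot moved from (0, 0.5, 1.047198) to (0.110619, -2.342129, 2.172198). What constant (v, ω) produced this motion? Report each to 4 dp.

v = -2.0000, ω = 0.7500

Δθ = 2.172198 − 1.047198 = 1.125000
ω = Δθ/dt = 1.125000/1.5 = 0.7500
R = −Δy/(cos θ' − cos θ) = -2.6667
v = R·ω = -2.6667·0.7500 = -2.0000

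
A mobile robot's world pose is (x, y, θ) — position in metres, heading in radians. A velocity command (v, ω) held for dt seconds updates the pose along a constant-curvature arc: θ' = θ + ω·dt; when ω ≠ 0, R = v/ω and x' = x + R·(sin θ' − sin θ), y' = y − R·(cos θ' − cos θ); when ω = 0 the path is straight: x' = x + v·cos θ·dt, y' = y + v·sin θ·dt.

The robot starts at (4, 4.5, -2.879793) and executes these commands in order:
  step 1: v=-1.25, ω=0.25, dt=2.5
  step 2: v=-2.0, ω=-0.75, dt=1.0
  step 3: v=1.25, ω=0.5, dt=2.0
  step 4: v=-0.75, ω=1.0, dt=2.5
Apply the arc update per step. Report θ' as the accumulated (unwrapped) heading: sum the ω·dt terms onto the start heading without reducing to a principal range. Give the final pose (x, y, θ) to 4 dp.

(5.3201, 6.6767, 0.4952)

step 1: θ'=-2.2548 (R=-5.0000) → pose (6.5812, 6.1702, -2.2548)
step 2: θ'=-3.0048 (R=2.6667) → pose (8.2843, 7.1268, -3.0048)
step 3: θ'=-2.0048 (R=2.5000) → pose (6.3570, 5.7015, -2.0048)
step 4: θ'=0.4952 (R=-0.7500) → pose (5.3201, 6.6767, 0.4952)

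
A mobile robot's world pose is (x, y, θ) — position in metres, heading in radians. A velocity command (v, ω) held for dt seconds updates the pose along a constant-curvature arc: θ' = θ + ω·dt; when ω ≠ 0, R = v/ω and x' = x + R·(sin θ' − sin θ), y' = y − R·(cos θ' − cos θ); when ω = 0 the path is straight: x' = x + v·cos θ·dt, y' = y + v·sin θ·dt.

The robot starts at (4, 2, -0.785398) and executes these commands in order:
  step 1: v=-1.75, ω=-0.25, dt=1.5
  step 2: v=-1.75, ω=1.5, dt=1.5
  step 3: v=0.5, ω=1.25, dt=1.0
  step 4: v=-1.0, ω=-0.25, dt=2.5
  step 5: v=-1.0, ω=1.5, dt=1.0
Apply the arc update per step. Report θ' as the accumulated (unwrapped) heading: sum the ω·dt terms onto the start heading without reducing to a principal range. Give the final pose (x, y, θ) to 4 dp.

(2.1521, 1.9175, 3.2146)

step 1: θ'=-1.1604 (R=7.0000) → pose (2.5310, 4.1569, -1.1604)
step 2: θ'=1.0896 (R=-1.1667) → pose (0.4270, 4.2314, 1.0896)
step 3: θ'=2.3396 (R=0.4000) → pose (0.3600, 4.6947, 2.3396)
step 4: θ'=1.7146 (R=4.0000) → pose (1.4437, 2.4868, 1.7146)
step 5: θ'=3.2146 (R=-0.6667) → pose (2.1521, 1.9175, 3.2146)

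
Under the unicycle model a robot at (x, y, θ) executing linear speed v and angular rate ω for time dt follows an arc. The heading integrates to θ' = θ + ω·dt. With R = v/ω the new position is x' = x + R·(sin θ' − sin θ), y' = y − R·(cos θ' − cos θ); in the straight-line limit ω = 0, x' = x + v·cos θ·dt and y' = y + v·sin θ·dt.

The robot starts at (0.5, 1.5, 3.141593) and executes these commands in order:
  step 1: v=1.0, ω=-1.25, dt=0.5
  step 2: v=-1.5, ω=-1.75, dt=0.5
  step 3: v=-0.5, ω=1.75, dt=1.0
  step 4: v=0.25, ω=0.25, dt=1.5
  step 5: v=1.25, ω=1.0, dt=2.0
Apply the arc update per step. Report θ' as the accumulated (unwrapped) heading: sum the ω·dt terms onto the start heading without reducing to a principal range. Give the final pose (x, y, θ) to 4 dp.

(0.5174, -1.4984, 5.7666)

step 1: θ'=2.5166 (R=-0.8000) → pose (0.0319, 1.6512, 2.5166)
step 2: θ'=1.6416 (R=0.8571) → pose (0.3854, 1.0168, 1.6416)
step 3: θ'=3.3916 (R=-0.2857) → pose (0.7411, 0.7601, 3.3916)
step 4: θ'=3.7666 (R=1.0000) → pose (0.4034, 0.6022, 3.7666)
step 5: θ'=5.7666 (R=1.2500) → pose (0.5174, -1.4984, 5.7666)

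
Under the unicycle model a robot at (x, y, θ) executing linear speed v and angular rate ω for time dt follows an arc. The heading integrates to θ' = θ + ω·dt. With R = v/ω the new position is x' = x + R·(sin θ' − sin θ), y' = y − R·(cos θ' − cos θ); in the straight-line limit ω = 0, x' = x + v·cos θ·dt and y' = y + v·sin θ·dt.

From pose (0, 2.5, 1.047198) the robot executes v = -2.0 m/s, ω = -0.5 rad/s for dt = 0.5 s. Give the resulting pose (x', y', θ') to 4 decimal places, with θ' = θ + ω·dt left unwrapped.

(-0.6025, 1.7051, 0.7972)

θ' = 1.0472 + -0.5·0.5 = 0.7972
R = v/ω = -2.0/-0.5 = 4.0000
x' = 0 + 4.0000·(sin 0.7972 − sin 1.0472) = -0.6025
y' = 2.5 − 4.0000·(cos 0.7972 − cos 1.0472) = 1.7051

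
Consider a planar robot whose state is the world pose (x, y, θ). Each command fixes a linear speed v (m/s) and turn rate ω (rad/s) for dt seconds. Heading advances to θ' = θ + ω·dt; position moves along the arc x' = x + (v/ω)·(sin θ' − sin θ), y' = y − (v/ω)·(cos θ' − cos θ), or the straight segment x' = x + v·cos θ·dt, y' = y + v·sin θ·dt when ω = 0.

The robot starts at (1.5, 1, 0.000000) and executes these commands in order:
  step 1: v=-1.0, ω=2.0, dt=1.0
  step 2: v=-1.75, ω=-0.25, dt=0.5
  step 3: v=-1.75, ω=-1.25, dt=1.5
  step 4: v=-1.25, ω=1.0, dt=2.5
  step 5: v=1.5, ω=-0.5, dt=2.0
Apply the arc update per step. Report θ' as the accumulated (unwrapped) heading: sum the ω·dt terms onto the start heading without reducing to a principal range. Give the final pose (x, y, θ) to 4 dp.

(-1.9220, -1.9795, 1.5000)

step 1: θ'=2.0000 (R=-0.5000) → pose (1.0454, 0.2919, 2.0000)
step 2: θ'=1.8750 (R=7.0000) → pose (1.3589, -0.5244, 1.8750)
step 3: θ'=0.0000 (R=1.4000) → pose (0.0231, -2.3437, 0.0000)
step 4: θ'=2.5000 (R=-1.2500) → pose (-0.7249, -4.5951, 2.5000)
step 5: θ'=1.5000 (R=-3.0000) → pose (-1.9220, -1.9795, 1.5000)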